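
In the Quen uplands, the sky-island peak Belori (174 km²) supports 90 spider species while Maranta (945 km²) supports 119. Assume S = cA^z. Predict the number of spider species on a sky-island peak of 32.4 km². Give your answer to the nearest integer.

68

z = ln(119/90) / ln(945/174) = 0.2793 / 1.6921 = 0.1651
c = 90 / 174^0.1651 = 90 / 2.343 = 38.41
S₃ = 38.41 × 32.4^0.1651 = 38.41 × 1.776 ≈ 68.19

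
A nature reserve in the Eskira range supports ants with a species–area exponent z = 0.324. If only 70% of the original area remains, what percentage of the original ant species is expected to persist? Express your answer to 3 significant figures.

S_new/S_old = (A_new/A_old)^z = 0.7^0.324
= exp(0.324 × ln 0.7) = exp(0.324 × -0.3567) = exp(-0.1156) ≈ 0.8909

89.1%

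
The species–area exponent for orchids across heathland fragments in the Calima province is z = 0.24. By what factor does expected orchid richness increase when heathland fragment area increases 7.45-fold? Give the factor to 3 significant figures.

1.62

S₂/S₁ = (A₂/A₁)^z = 7.45^0.24
ln(S₂/S₁) = 0.24 × ln 7.45 = 0.24 × 2.0082 = 0.4820
S₂/S₁ = e^0.4820 ≈ 1.619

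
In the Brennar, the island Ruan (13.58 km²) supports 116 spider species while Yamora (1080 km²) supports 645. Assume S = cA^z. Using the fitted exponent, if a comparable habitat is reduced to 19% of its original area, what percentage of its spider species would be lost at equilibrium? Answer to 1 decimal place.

z = ln(645/116) / ln(1080/13.58) = 1.7157 / 4.3761 = 0.3921
S_new/S_old = (A_new/A_old)^z = 0.19^0.3921 = exp(0.3921 × -1.6607) = 0.5215
Fraction lost = 1 − 0.5215 = 0.4785

47.9%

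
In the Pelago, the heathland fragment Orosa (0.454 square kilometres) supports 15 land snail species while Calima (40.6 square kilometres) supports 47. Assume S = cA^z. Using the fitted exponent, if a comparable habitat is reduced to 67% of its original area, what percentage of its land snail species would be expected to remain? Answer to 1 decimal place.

90.3%

z = ln(47/15) / ln(40.6/0.454) = 1.1421 / 4.4934 = 0.2542
S_new/S_old = (A_new/A_old)^z = 0.67^0.2542 = exp(0.2542 × -0.4005) = 0.9032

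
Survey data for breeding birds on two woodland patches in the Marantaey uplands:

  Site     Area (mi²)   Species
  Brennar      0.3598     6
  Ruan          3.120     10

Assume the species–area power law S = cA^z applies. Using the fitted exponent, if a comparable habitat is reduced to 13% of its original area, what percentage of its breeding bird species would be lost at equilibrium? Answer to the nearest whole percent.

38%

z = ln(10/6) / ln(3.12/0.3598) = 0.5108 / 2.1600 = 0.2365
S_new/S_old = (A_new/A_old)^z = 0.13^0.2365 = exp(0.2365 × -2.0402) = 0.6172
Fraction lost = 1 − 0.6172 = 0.3828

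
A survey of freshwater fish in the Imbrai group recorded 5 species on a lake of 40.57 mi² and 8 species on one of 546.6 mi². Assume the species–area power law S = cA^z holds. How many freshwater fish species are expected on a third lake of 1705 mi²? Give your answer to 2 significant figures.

z = ln(8/5) / ln(546.6/40.57) = 0.4700 / 2.6007 = 0.1807
c = 5 / 40.57^0.1807 = 5 / 1.953 = 2.561
S₃ = 2.561 × 1705^0.1807 = 2.561 × 3.837 ≈ 9.826

9.8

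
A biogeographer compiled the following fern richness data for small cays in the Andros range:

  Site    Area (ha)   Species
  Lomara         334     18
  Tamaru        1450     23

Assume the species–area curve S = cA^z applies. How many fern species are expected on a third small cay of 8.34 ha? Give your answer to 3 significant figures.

z = ln(23/18) / ln(1450/334) = 0.2451 / 1.4682 = 0.1670
c = 18 / 334^0.1670 = 18 / 2.638 = 6.822
S₃ = 6.822 × 8.34^0.1670 = 6.822 × 1.425 ≈ 9.721

9.72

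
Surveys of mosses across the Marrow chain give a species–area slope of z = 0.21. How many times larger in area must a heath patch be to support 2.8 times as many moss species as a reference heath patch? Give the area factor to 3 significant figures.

135

(A₂/A₁)^0.21 = 2.8, so A₂/A₁ = 2.8^(1/0.21) = 2.8^4.762
ln(A₂/A₁) = ln 2.8 / 0.21 = 1.0296 / 0.21 = 4.9029
A₂/A₁ = e^4.9029 ≈ 134.7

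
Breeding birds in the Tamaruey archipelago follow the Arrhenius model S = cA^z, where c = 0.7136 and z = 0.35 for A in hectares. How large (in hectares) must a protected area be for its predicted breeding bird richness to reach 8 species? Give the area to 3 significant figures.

998 hectares

8 = 0.7136 × A^0.35  ⇒  A^0.35 = 8/0.7136 = 11.21
ln A = ln(11.21) / 0.35 = 2.4169 / 0.35 = 6.9054
A = e^6.9054 ≈ 997.6 hectares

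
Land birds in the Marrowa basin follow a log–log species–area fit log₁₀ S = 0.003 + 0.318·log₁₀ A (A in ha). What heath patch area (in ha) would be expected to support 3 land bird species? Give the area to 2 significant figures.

31 ha

3 = 1.007 × A^0.318  ⇒  A^0.318 = 3/1.007 = 2.979
ln A = ln(2.979) / 0.318 = 1.0917 / 0.318 = 3.4330
A = e^3.4330 ≈ 30.97 ha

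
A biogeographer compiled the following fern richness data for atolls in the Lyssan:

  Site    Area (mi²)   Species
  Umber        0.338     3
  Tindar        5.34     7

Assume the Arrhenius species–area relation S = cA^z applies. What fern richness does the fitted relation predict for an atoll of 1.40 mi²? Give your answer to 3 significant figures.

z = ln(7/3) / ln(5.34/0.338) = 0.8473 / 2.7599 = 0.3070
c = 3 / 0.338^0.3070 = 3 / 0.7168 = 4.185
S₃ = 4.185 × 1.4^0.3070 = 4.185 × 1.109 ≈ 4.641

4.64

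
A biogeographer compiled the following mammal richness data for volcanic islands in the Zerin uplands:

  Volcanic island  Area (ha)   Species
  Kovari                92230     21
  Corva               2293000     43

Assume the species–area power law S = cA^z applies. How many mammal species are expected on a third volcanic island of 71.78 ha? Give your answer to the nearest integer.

z = ln(43/21) / ln(2293000/92230) = 0.7167 / 3.2133 = 0.2230
c = 21 / 92230^0.2230 = 21 / 12.8 = 1.64
S₃ = 1.64 × 71.78^0.2230 = 1.64 × 2.594 ≈ 4.254

4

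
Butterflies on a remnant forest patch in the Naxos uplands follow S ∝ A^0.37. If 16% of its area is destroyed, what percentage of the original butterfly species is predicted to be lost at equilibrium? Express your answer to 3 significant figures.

6.25%

S_new/S_old = (A_new/A_old)^z = 0.84^0.37
= exp(0.37 × ln 0.84) = exp(0.37 × -0.1744) = exp(-0.0645) ≈ 0.9375
Fraction lost = 1 − 0.9375 = 0.06247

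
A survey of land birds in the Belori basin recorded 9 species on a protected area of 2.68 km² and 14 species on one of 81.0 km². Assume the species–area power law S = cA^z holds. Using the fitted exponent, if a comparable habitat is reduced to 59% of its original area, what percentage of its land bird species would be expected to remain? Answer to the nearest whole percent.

93%

z = ln(14/9) / ln(81/2.68) = 0.4418 / 3.4086 = 0.1296
S_new/S_old = (A_new/A_old)^z = 0.59^0.1296 = exp(0.1296 × -0.5276) = 0.9339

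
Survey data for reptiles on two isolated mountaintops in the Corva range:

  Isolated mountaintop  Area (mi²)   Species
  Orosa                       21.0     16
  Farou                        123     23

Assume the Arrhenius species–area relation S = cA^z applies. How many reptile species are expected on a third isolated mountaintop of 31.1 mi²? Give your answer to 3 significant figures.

17.3

z = ln(23/16) / ln(123/21) = 0.3629 / 1.7677 = 0.2053
c = 16 / 21^0.2053 = 16 / 1.868 = 8.564
S₃ = 8.564 × 31.1^0.2053 = 8.564 × 2.025 ≈ 17.34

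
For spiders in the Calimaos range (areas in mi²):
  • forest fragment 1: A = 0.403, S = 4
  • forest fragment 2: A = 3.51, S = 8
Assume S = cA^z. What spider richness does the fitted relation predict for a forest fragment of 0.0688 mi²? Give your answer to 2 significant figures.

2.3

z = ln(8/4) / ln(3.51/0.403) = 0.6931 / 2.1644 = 0.3202
c = 4 / 0.403^0.3202 = 4 / 0.7475 = 5.351
S₃ = 5.351 × 0.0688^0.3202 = 5.351 × 0.4244 ≈ 2.271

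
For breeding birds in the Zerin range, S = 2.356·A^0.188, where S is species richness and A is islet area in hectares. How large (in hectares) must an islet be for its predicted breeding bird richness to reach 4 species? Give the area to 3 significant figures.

4 = 2.356 × A^0.188  ⇒  A^0.188 = 4/2.356 = 1.698
ln A = ln(1.698) / 0.188 = 0.5293 / 0.188 = 2.8156
A = e^2.8156 ≈ 16.7 hectares

16.7 hectares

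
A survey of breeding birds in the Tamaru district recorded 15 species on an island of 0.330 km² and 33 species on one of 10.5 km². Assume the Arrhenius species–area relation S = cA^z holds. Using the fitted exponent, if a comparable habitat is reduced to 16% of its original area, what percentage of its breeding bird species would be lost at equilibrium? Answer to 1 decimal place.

z = ln(33/15) / ln(10.5/0.33) = 0.7885 / 3.4600 = 0.2279
S_new/S_old = (A_new/A_old)^z = 0.16^0.2279 = exp(0.2279 × -1.8326) = 0.6586
Fraction lost = 1 − 0.6586 = 0.3414

34.1%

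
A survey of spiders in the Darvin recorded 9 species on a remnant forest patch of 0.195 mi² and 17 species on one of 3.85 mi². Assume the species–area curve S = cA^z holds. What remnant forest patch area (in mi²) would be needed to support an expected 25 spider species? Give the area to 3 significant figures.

z = ln(17/9) / ln(3.85/0.195) = 0.6360 / 2.9828 = 0.2132
c = 9 / 0.195^0.2132 = 9 / 0.7057 = 12.75
A = (25/12.75)^(1/0.2132) ⇒ ln A = ln(1.96)/0.2132 = 3.1569
A = e^3.1569 ≈ 23.5 mi²

23.5 mi²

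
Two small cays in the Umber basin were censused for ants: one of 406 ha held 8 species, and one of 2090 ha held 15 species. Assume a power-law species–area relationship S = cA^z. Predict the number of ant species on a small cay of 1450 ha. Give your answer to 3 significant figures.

z = ln(15/8) / ln(2090/406) = 0.6286 / 1.6386 = 0.3836
c = 8 / 406^0.3836 = 8 / 10.02 = 0.7987
S₃ = 0.7987 × 1450^0.3836 = 0.7987 × 16.32 ≈ 13.04

13.0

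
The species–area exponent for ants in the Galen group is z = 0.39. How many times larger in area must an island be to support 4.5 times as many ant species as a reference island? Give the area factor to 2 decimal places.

47.30

(A₂/A₁)^0.39 = 4.5, so A₂/A₁ = 4.5^(1/0.39) = 4.5^2.564
ln(A₂/A₁) = ln 4.5 / 0.39 = 1.5041 / 0.39 = 3.8566
A₂/A₁ = e^3.8566 ≈ 47.3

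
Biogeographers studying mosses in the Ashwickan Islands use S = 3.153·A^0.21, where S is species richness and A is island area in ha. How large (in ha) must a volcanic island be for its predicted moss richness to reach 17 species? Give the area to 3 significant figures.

3050 ha

17 = 3.153 × A^0.21  ⇒  A^0.21 = 17/3.153 = 5.392
ln A = ln(5.392) / 0.21 = 1.6849 / 0.21 = 8.0231
A = e^8.0231 ≈ 3051 ha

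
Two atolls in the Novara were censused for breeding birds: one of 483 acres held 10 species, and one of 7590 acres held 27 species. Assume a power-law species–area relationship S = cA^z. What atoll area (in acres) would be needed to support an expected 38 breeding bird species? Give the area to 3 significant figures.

z = ln(27/10) / ln(7590/483) = 0.9933 / 2.7546 = 0.3606
c = 10 / 483^0.3606 = 10 / 9.285 = 1.077
A = (38/1.077)^(1/0.3606) ⇒ ln A = ln(35.28)/0.3606 = 9.8824
A = e^9.8824 ≈ 19582 acres

19600 acres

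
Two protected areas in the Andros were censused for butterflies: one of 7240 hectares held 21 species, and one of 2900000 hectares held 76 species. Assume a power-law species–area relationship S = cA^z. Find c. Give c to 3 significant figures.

z = ln(S₂/S₁) / ln(A₂/A₁) = ln(76/21) / ln(2900000/7240) = 1.2862 / 5.9928 = 0.2146
c = S₁ / A₁^z = 21 / 7240^0.2146 = 21 / 6.736 = 3.118

3.12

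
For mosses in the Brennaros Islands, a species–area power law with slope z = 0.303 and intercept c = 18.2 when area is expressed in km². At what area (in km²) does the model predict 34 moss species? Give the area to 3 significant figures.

34 = 18.2 × A^0.303  ⇒  A^0.303 = 34/18.2 = 1.868
ln A = ln(1.868) / 0.303 = 0.6249 / 0.303 = 2.0625
A = e^2.0625 ≈ 7.866 km²

7.87 km²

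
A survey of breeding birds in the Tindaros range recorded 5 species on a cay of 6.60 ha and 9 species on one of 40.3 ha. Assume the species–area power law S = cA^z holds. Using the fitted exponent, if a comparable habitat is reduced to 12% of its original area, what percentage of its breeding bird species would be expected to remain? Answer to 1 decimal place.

z = ln(9/5) / ln(40.3/6.6) = 0.5878 / 1.8093 = 0.3249
S_new/S_old = (A_new/A_old)^z = 0.12^0.3249 = exp(0.3249 × -2.1203) = 0.5022

50.2%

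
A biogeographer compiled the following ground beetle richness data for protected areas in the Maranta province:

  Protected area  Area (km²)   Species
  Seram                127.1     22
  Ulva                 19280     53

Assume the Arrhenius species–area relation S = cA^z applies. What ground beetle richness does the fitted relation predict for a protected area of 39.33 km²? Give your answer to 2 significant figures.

18

z = ln(53/22) / ln(19280/127.1) = 0.8792 / 5.0218 = 0.1751
c = 22 / 127.1^0.1751 = 22 / 2.336 = 9.419
S₃ = 9.419 × 39.33^0.1751 = 9.419 × 1.902 ≈ 17.92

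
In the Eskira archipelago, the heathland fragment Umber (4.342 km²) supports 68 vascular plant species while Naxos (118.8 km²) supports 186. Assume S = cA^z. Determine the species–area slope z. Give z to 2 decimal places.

Taking logs: ln S = ln c + z ln A, so z = (ln S₂ − ln S₁)/(ln A₂ − ln A₁).
z = ln(186/68) / ln(118.8/4.342) = ln(2.735) / ln(27.36) = 1.0062 / 3.3091 = 0.3041

0.30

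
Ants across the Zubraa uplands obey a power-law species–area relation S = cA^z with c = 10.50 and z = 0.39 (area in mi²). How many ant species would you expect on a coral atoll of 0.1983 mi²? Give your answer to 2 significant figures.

5.6

S = 10.5 × 0.1983^0.39 = 10.5 × 0.5321 ≈ 5.587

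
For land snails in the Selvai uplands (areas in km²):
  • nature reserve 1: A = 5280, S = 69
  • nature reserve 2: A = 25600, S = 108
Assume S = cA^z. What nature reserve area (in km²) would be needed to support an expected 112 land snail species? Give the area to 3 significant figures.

z = ln(108/69) / ln(25600/5280) = 0.4480 / 1.5787 = 0.2838
c = 69 / 5280^0.2838 = 69 / 11.39 = 6.059
A = (112/6.059)^(1/0.2838) ⇒ ln A = ln(18.49)/0.2838 = 10.2785
A = e^10.2785 ≈ 29100 km²

29100 km²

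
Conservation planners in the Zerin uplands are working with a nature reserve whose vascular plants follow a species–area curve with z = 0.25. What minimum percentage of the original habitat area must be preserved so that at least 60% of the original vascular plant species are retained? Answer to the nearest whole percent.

Need (A_new/A_old)^0.25 = 0.6, so A_new/A_old = 0.6^(1/0.25) = 0.6^4
ln(A_new/A_old) = ln 0.6 / 0.25 = -0.5108 / 0.25 = -2.0433
A_new/A_old = e^-2.0433 ≈ 0.1296

13%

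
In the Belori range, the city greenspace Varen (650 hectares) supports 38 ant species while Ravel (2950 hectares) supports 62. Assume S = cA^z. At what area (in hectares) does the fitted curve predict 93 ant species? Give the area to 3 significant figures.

z = ln(62/38) / ln(2950/650) = 0.4895 / 1.5126 = 0.3236
c = 38 / 650^0.3236 = 38 / 8.136 = 4.671
A = (93/4.671)^(1/0.3236) ⇒ ln A = ln(19.91)/0.3236 = 9.2424
A = e^9.2424 ≈ 10325 hectares

10300 hectares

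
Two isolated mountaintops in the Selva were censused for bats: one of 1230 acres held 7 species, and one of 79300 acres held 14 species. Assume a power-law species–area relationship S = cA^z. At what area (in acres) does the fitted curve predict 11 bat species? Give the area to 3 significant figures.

z = ln(14/7) / ln(79300/1230) = 0.6931 / 4.1662 = 0.1664
c = 7 / 1230^0.1664 = 7 / 3.266 = 2.143
A = (11/2.143)^(1/0.1664) ⇒ ln A = ln(5.133)/0.1664 = 9.8315
A = e^9.8315 ≈ 18610 acres

18600 acres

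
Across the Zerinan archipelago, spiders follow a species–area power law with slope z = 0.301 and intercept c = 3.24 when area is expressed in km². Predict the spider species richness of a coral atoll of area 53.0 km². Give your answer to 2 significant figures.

11

S = 3.24 × 53^0.301
ln S = ln 3.24 + 0.301 × ln 53 = 1.1756 + 0.301 × 3.9703 = 2.3706
S = e^2.3706 ≈ 10.7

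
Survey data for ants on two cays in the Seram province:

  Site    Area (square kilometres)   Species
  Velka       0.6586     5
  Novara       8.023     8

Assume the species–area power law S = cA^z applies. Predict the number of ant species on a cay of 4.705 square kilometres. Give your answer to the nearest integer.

7

z = ln(8/5) / ln(8.023/0.6586) = 0.4700 / 2.5000 = 0.1880
c = 5 / 0.6586^0.1880 = 5 / 0.9245 = 5.408
S₃ = 5.408 × 4.705^0.1880 = 5.408 × 1.338 ≈ 7.236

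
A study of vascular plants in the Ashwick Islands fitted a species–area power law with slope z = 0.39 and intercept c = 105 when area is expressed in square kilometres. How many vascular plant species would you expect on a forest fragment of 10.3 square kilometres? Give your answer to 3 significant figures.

S = 105 × 10.3^0.39
ln S = ln 105 + 0.39 × ln 10.3 = 4.6540 + 0.39 × 2.3321 = 5.5635
S = e^5.5635 ≈ 260.7

261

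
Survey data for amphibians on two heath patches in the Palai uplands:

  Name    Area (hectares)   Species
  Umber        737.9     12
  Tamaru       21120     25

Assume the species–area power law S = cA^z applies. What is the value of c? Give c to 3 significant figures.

z = ln(S₂/S₁) / ln(A₂/A₁) = ln(25/12) / ln(21120/737.9) = 0.7340 / 3.3542 = 0.2188
c = S₁ / A₁^z = 12 / 737.9^0.2188 = 12 / 4.242 = 2.829

2.83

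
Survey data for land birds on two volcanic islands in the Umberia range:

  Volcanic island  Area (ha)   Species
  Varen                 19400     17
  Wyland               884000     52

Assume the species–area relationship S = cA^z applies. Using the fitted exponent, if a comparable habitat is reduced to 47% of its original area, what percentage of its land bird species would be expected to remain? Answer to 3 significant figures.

80.2%

z = ln(52/17) / ln(884000/19400) = 1.1180 / 3.8192 = 0.2927
S_new/S_old = (A_new/A_old)^z = 0.47^0.2927 = exp(0.2927 × -0.7550) = 0.8017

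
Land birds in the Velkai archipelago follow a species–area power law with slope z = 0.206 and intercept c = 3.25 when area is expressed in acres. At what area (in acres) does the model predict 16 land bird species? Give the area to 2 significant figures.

2300 acres

16 = 3.25 × A^0.206  ⇒  A^0.206 = 16/3.25 = 4.923
ln A = ln(4.923) / 0.206 = 1.5939 / 0.206 = 7.7375
A = e^7.7375 ≈ 2293 acres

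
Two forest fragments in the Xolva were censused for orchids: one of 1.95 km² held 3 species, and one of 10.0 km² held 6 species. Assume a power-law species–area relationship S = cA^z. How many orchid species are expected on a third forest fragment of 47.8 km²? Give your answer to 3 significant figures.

11.6

z = ln(6/3) / ln(10/1.95) = 0.6931 / 1.6348 = 0.4240
c = 3 / 1.95^0.4240 = 3 / 1.327 = 2.26
S₃ = 2.26 × 47.8^0.4240 = 2.26 × 5.153 ≈ 11.65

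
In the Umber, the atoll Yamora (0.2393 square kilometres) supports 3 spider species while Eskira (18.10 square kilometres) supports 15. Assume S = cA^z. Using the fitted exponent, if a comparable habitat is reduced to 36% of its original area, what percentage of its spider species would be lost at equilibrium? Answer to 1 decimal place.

31.6%

z = ln(15/3) / ln(18.1/0.2393) = 1.6094 / 4.3259 = 0.3720
S_new/S_old = (A_new/A_old)^z = 0.36^0.3720 = exp(0.3720 × -1.0217) = 0.6838
Fraction lost = 1 − 0.6838 = 0.3162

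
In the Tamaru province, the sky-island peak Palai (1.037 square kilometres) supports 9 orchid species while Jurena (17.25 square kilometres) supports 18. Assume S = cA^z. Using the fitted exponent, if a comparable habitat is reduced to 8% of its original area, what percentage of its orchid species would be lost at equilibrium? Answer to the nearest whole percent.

z = ln(18/9) / ln(17.25/1.037) = 0.6931 / 2.8115 = 0.2465
S_new/S_old = (A_new/A_old)^z = 0.08^0.2465 = exp(0.2465 × -2.5257) = 0.5365
Fraction lost = 1 − 0.5365 = 0.4635

46%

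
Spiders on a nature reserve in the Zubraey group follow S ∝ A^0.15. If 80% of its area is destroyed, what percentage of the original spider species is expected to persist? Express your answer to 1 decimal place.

78.6%

S_new/S_old = (A_new/A_old)^z = 0.2^0.15
= exp(0.15 × ln 0.2) = exp(0.15 × -1.6094) = exp(-0.2414) ≈ 0.7855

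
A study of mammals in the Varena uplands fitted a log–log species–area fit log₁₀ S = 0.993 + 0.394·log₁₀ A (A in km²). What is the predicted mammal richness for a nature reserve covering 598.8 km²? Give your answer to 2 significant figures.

120

S = 9.84 × 598.8^0.394 = 9.84 × 12.42 ≈ 122.3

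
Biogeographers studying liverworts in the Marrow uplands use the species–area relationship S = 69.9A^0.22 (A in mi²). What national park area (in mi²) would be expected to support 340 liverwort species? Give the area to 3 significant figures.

340 = 69.9 × A^0.22  ⇒  A^0.22 = 340/69.9 = 4.864
ln A = ln(4.864) / 0.22 = 1.5819 / 0.22 = 7.1904
A = e^7.1904 ≈ 1327 mi²

1330 mi²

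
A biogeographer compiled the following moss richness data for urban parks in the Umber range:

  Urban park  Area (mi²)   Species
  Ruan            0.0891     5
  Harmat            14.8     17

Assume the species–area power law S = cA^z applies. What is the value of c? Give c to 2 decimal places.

8.92

z = ln(S₂/S₁) / ln(A₂/A₁) = ln(17/5) / ln(14.8/0.0891) = 1.2238 / 5.1126 = 0.2394
c = S₁ / A₁^z = 5 / 0.0891^0.2394 = 5 / 0.5606 = 8.919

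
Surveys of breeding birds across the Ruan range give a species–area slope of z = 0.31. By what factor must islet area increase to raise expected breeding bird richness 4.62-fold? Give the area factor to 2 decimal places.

139.32

(A₂/A₁)^0.31 = 4.62, so A₂/A₁ = 4.62^(1/0.31) = 4.62^3.226
ln(A₂/A₁) = ln 4.62 / 0.31 = 1.5304 / 0.31 = 4.9368
A₂/A₁ = e^4.9368 ≈ 139.3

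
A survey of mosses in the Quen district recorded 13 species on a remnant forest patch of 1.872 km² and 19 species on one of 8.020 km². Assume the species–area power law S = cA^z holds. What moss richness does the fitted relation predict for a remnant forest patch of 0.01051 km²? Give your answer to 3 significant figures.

3.36

z = ln(19/13) / ln(8.02/1.872) = 0.3795 / 1.4549 = 0.2608
c = 13 / 1.872^0.2608 = 13 / 1.178 = 11.04
S₃ = 11.04 × 0.01051^0.2608 = 11.04 × 0.3048 ≈ 3.364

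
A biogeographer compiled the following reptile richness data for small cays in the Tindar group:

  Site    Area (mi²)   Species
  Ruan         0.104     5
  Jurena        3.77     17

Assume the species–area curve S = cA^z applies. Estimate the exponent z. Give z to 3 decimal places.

0.341

Taking logs: ln S = ln c + z ln A, so z = (ln S₂ − ln S₁)/(ln A₂ − ln A₁).
z = ln(17/5) / ln(3.77/0.104) = ln(3.4) / ln(36.25) = 1.2238 / 3.5904 = 0.3408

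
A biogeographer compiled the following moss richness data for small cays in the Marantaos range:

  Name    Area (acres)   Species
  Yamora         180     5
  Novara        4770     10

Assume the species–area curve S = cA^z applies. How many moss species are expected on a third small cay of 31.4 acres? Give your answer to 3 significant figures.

3.46

z = ln(10/5) / ln(4770/180) = 0.6931 / 3.2771 = 0.2115
c = 5 / 180^0.2115 = 5 / 2.999 = 1.667
S₃ = 1.667 × 31.4^0.2115 = 1.667 × 2.073 ≈ 3.456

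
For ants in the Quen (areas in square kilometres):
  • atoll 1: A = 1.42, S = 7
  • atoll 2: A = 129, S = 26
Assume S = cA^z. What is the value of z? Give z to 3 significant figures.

0.291

Taking logs: ln S = ln c + z ln A, so z = (ln S₂ − ln S₁)/(ln A₂ − ln A₁).
z = ln(26/7) / ln(129/1.42) = ln(3.714) / ln(90.85) = 1.3122 / 4.5092 = 0.2910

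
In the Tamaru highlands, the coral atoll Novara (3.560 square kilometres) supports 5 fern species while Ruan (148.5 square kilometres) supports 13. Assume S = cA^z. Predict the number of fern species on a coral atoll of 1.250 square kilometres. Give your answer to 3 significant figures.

z = ln(13/5) / ln(148.5/3.56) = 0.9555 / 3.7308 = 0.2561
c = 5 / 3.56^0.2561 = 5 / 1.384 = 3.612
S₃ = 3.612 × 1.25^0.2561 = 3.612 × 1.059 ≈ 3.824

3.82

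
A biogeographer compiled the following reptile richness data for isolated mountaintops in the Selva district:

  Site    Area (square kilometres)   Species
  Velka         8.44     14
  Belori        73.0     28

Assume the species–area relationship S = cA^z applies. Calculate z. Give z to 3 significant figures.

0.321

Taking logs: ln S = ln c + z ln A, so z = (ln S₂ − ln S₁)/(ln A₂ − ln A₁).
z = ln(28/14) / ln(73/8.44) = ln(2) / ln(8.649) = 0.6931 / 2.1575 = 0.3213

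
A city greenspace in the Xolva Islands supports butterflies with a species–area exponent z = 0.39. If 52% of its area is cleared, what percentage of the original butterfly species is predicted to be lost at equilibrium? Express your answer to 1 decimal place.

24.9%

S_new/S_old = (A_new/A_old)^z = 0.48^0.39
= exp(0.39 × ln 0.48) = exp(0.39 × -0.7340) = exp(-0.2862) ≈ 0.7511
Fraction lost = 1 − 0.7511 = 0.2489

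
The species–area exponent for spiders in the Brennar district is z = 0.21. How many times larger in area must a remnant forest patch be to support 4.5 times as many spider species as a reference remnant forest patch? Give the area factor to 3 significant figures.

1290

(A₂/A₁)^0.21 = 4.5, so A₂/A₁ = 4.5^(1/0.21) = 4.5^4.762
ln(A₂/A₁) = ln 4.5 / 0.21 = 1.5041 / 0.21 = 7.1623
A₂/A₁ = e^7.1623 ≈ 1290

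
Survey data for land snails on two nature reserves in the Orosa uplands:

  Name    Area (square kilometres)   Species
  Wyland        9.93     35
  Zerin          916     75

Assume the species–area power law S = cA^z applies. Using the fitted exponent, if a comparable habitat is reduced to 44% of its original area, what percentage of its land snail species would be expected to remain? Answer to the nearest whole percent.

87%

z = ln(75/35) / ln(916/9.93) = 0.7621 / 4.5245 = 0.1684
S_new/S_old = (A_new/A_old)^z = 0.44^0.1684 = exp(0.1684 × -0.8210) = 0.8708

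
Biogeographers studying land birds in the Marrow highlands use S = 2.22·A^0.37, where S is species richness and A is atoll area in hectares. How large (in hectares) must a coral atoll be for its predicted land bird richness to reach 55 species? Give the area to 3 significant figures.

5860 hectares

55 = 2.22 × A^0.37  ⇒  A^0.37 = 55/2.22 = 24.77
ln A = ln(24.77) / 0.37 = 3.2098 / 0.37 = 8.6752
A = e^8.6752 ≈ 5856 hectares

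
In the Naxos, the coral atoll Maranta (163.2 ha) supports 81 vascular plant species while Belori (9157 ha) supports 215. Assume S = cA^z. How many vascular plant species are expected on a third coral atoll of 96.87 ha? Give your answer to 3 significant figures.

71.4

z = ln(215/81) / ln(9157/163.2) = 0.9762 / 4.0273 = 0.2424
c = 81 / 163.2^0.2424 = 81 / 3.438 = 23.56
S₃ = 23.56 × 96.87^0.2424 = 23.56 × 3.03 ≈ 71.38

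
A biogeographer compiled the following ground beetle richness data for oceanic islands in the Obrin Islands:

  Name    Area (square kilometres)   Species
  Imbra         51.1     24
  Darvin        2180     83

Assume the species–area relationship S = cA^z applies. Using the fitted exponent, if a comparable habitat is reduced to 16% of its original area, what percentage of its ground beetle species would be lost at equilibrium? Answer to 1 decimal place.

45.4%

z = ln(83/24) / ln(2180/51.1) = 1.2408 / 3.7533 = 0.3306
S_new/S_old = (A_new/A_old)^z = 0.16^0.3306 = exp(0.3306 × -1.8326) = 0.5456
Fraction lost = 1 − 0.5456 = 0.4544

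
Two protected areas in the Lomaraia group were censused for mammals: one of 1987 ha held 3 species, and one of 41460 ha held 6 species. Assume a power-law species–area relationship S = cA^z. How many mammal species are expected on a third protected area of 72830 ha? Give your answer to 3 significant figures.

z = ln(6/3) / ln(41460/1987) = 0.6931 / 3.0381 = 0.2282
c = 3 / 1987^0.2282 = 3 / 5.656 = 0.5304
S₃ = 0.5304 × 72830^0.2282 = 0.5304 × 12.86 ≈ 6.823

6.82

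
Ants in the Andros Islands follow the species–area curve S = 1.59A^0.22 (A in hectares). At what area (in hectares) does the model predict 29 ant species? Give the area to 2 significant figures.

29 = 1.59 × A^0.22  ⇒  A^0.22 = 29/1.59 = 18.24
ln A = ln(18.24) / 0.22 = 2.9036 / 0.22 = 13.1980
A = e^13.1980 ≈ 539290 hectares

540000 hectares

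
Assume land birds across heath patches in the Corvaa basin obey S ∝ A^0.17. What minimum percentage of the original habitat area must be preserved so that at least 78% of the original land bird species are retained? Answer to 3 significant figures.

23.2%

Need (A_new/A_old)^0.17 = 0.78, so A_new/A_old = 0.78^(1/0.17) = 0.78^5.882
ln(A_new/A_old) = ln 0.78 / 0.17 = -0.2485 / 0.17 = -1.4615
A_new/A_old = e^-1.4615 ≈ 0.2319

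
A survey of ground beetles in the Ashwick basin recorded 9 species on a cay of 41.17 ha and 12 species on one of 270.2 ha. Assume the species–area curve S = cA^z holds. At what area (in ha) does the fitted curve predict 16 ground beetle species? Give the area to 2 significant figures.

1800 ha

z = ln(12/9) / ln(270.2/41.17) = 0.2877 / 1.8815 = 0.1529
c = 9 / 41.17^0.1529 = 9 / 1.766 = 5.098
A = (16/5.098)^(1/0.1529) ⇒ ln A = ln(3.139)/0.1529 = 7.4806
A = e^7.4806 ≈ 1773 ha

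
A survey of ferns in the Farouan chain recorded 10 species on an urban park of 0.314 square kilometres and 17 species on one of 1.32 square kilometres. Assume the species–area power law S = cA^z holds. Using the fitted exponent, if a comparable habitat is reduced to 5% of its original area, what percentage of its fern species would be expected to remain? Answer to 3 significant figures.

33.1%

z = ln(17/10) / ln(1.32/0.314) = 0.5306 / 1.4360 = 0.3695
S_new/S_old = (A_new/A_old)^z = 0.05^0.3695 = exp(0.3695 × -2.9957) = 0.3306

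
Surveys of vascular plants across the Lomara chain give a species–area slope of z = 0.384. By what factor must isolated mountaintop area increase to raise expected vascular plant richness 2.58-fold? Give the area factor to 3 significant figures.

(A₂/A₁)^0.384 = 2.58, so A₂/A₁ = 2.58^(1/0.384) = 2.58^2.604
ln(A₂/A₁) = ln 2.58 / 0.384 = 0.9478 / 0.384 = 2.4682
A₂/A₁ = e^2.4682 ≈ 11.8

11.8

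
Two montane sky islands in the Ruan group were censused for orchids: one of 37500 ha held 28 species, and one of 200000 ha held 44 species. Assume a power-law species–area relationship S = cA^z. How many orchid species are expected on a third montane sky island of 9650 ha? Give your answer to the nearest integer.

19

z = ln(44/28) / ln(200000/37500) = 0.4520 / 1.6740 = 0.2700
c = 28 / 37500^0.2700 = 28 / 17.18 = 1.63
S₃ = 1.63 × 9650^0.2700 = 1.63 × 11.91 ≈ 19.41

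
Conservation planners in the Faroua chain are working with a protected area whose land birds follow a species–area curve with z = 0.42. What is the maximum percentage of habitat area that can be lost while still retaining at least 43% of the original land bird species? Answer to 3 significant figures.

86.6%

Need (A_new/A_old)^0.42 = 0.43, so A_new/A_old = 0.43^(1/0.42) = 0.43^2.381
ln(A_new/A_old) = ln 0.43 / 0.42 = -0.8440 / 0.42 = -2.0095
A_new/A_old = e^-2.0095 ≈ 0.1341
Fraction that can be lost = 1 − 0.1341 = 0.8659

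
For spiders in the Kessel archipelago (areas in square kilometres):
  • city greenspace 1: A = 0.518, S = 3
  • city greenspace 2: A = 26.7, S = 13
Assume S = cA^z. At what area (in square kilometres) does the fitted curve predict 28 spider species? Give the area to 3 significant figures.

z = ln(13/3) / ln(26.7/0.518) = 1.4663 / 3.9424 = 0.3719
c = 3 / 0.518^0.3719 = 3 / 0.783 = 3.832
A = (28/3.832)^(1/0.3719) ⇒ ln A = ln(7.308)/0.3719 = 5.3475
A = e^5.3475 ≈ 210.1 square kilometres

210 square kilometres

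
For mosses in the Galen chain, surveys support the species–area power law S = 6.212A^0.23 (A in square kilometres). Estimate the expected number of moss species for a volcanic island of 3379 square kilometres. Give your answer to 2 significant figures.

S = 6.212 × 3379^0.23
ln S = ln 6.212 + 0.23 × ln 3379 = 1.8265 + 0.23 × 8.1253 = 3.6953
S = e^3.6953 ≈ 40.26

40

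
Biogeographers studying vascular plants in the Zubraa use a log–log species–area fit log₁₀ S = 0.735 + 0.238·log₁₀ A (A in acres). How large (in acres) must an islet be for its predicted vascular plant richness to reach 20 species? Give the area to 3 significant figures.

20 = 5.433 × A^0.238  ⇒  A^0.238 = 20/5.433 = 3.682
ln A = ln(3.682) / 0.238 = 1.3033 / 0.238 = 5.4762
A = e^5.4762 ≈ 238.9 acres

239 acres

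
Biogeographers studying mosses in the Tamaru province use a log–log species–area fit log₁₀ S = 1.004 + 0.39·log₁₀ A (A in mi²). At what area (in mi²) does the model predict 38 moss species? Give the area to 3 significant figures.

38 = 10.09 × A^0.39  ⇒  A^0.39 = 38/10.09 = 3.765
ln A = ln(3.765) / 0.39 = 1.3258 / 0.39 = 3.3995
A = e^3.3995 ≈ 29.95 mi²

29.9 mi²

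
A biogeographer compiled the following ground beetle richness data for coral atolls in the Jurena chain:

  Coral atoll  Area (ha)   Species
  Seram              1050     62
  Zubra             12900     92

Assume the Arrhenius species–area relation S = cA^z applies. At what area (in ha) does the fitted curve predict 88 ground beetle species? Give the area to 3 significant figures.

z = ln(92/62) / ln(12900/1050) = 0.3947 / 2.5084 = 0.1573
c = 62 / 1050^0.1573 = 62 / 2.988 = 20.75
A = (88/20.75)^(1/0.1573) ⇒ ln A = ln(4.24)/0.1573 = 9.1824
A = e^9.1824 ≈ 9725 ha

9720 ha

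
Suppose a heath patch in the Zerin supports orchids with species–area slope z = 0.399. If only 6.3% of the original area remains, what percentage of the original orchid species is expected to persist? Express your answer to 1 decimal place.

33.2%

S_new/S_old = (A_new/A_old)^z = 0.063^0.399
= exp(0.399 × ln 0.063) = exp(0.399 × -2.7646) = exp(-1.1031) ≈ 0.3318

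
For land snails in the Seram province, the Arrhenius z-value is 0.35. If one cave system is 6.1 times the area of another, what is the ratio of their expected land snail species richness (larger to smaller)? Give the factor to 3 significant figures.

1.88

S₂/S₁ = (A₂/A₁)^z = 6.1^0.35
ln(S₂/S₁) = 0.35 × ln 6.1 = 0.35 × 1.8083 = 0.6329
S₂/S₁ = e^0.6329 ≈ 1.883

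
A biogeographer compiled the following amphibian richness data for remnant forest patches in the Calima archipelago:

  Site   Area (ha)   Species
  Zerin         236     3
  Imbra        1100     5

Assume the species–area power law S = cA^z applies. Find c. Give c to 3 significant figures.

z = ln(S₂/S₁) / ln(A₂/A₁) = ln(5/3) / ln(1100/236) = 0.5108 / 1.5392 = 0.3319
c = S₁ / A₁^z = 3 / 236^0.3319 = 3 / 6.131 = 0.4894

0.489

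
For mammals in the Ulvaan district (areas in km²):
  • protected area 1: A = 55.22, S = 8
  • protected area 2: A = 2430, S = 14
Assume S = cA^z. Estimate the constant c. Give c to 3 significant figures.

z = ln(S₂/S₁) / ln(A₂/A₁) = ln(14/8) / ln(2430/55.22) = 0.5596 / 3.7843 = 0.1479
c = S₁ / A₁^z = 8 / 55.22^0.1479 = 8 / 1.81 = 4.421

4.42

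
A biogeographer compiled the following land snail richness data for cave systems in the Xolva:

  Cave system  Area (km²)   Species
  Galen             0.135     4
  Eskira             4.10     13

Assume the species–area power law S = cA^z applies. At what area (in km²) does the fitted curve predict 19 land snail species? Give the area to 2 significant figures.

z = ln(13/4) / ln(4.1/0.135) = 1.1787 / 3.4135 = 0.3453
c = 4 / 0.135^0.3453 = 4 / 0.5009 = 7.986
A = (19/7.986)^(1/0.3453) ⇒ ln A = ln(2.379)/0.3453 = 2.5100
A = e^2.5100 ≈ 12.31 km²

12 km²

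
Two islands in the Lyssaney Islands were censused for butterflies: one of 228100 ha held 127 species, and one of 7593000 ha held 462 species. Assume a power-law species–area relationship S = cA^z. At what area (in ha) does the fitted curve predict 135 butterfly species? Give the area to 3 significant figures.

z = ln(462/127) / ln(7593000/228100) = 1.2914 / 3.5052 = 0.3684
c = 127 / 228100^0.3684 = 127 / 94.2 = 1.348
A = (135/1.348)^(1/0.3684) ⇒ ln A = ln(100.1)/0.3684 = 12.5034
A = e^12.5034 ≈ 269238 ha

269000 ha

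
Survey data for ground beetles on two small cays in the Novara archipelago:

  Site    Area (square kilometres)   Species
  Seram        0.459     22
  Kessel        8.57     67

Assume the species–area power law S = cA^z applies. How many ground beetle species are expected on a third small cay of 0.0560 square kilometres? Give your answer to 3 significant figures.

9.88

z = ln(67/22) / ln(8.57/0.459) = 1.1137 / 2.9270 = 0.3805
c = 22 / 0.459^0.3805 = 22 / 0.7436 = 29.59
S₃ = 29.59 × 0.056^0.3805 = 29.59 × 0.334 ≈ 9.881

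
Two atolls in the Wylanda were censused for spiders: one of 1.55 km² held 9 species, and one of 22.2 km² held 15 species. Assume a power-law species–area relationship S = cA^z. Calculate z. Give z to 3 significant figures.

0.192

Taking logs: ln S = ln c + z ln A, so z = (ln S₂ − ln S₁)/(ln A₂ − ln A₁).
z = ln(15/9) / ln(22.2/1.55) = ln(1.667) / ln(14.32) = 0.5108 / 2.6618 = 0.1919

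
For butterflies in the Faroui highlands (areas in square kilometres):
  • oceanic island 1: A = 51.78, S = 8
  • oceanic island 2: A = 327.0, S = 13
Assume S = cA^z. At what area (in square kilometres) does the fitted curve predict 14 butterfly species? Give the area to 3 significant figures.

433 square kilometres

z = ln(13/8) / ln(327/51.78) = 0.4855 / 1.8430 = 0.2634
c = 8 / 51.78^0.2634 = 8 / 2.829 = 2.828
A = (14/2.828)^(1/0.2634) ⇒ ln A = ln(4.95)/0.2634 = 6.0713
A = e^6.0713 ≈ 433.2 square kilometres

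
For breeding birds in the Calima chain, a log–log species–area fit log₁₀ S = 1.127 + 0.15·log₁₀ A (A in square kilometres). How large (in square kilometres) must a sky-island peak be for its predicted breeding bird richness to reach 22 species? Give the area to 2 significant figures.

22 = 13.4 × A^0.15  ⇒  A^0.15 = 22/13.4 = 1.642
ln A = ln(1.642) / 0.15 = 0.4960 / 0.15 = 3.3069
A = e^3.3069 ≈ 27.3 square kilometres

27 square kilometres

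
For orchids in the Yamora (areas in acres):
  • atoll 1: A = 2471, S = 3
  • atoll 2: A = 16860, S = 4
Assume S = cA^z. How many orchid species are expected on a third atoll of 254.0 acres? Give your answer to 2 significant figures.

z = ln(4/3) / ln(16860/2471) = 0.2877 / 1.9203 = 0.1498
c = 3 / 2471^0.1498 = 3 / 3.223 = 0.9308
S₃ = 0.9308 × 254^0.1498 = 0.9308 × 2.292 ≈ 2.134

2.1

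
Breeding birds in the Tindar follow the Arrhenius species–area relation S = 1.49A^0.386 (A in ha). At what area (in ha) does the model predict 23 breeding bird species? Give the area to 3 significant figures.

23 = 1.49 × A^0.386  ⇒  A^0.386 = 23/1.49 = 15.44
ln A = ln(15.44) / 0.386 = 2.7367 / 0.386 = 7.0899
A = e^7.0899 ≈ 1200 ha

1200 ha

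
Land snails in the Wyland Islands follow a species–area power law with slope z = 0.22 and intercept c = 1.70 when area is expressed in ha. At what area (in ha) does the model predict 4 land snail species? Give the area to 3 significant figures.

4 = 1.7 × A^0.22  ⇒  A^0.22 = 4/1.7 = 2.353
ln A = ln(2.353) / 0.22 = 0.8557 / 0.22 = 3.8894
A = e^3.8894 ≈ 48.88 ha

48.9 ha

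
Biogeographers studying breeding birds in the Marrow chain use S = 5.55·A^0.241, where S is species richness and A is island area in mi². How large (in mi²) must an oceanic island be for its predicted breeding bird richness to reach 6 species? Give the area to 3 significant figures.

6 = 5.55 × A^0.241  ⇒  A^0.241 = 6/5.55 = 1.081
ln A = ln(1.081) / 0.241 = 0.0780 / 0.241 = 0.3235
A = e^0.3235 ≈ 1.382 mi²

1.38 mi²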